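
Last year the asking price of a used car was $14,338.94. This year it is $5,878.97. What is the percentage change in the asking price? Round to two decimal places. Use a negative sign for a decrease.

-59.00%

Change: $5,878.97 − $14,338.94 = -$8,459.97.
Relative to the original: -$8,459.97 ÷ $14,338.94 ≈ -59.00%.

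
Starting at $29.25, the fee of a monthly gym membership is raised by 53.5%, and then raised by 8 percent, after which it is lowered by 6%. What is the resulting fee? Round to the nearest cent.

Each change multiplies by a factor: 1.535 × 1.08 × 0.94 = 1.558332.
$29.25 × 1.558332 = $45.581211 ≈ $45.58.

$45.58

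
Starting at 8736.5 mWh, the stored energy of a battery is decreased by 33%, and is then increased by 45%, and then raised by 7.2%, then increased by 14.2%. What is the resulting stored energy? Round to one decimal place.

10390.6 mWh

After the 33% decrease: 8736.5 × 0.67 = 5853.455.
Apply the 45% increase: 5853.455 × 1.45 = 8487.50975.
After the 7.2% increase: 8487.50975 × 1.072 = 9098.610452.
Apply the 14.2% increase: 9098.610452 × 1.142 = 10390.613136184 ≈ 10390.6.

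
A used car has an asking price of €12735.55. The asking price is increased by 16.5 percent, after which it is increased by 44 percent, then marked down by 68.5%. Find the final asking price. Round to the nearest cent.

Each change multiplies by a factor: 1.165 × 1.44 × 0.315 = 0.528444.
€12735.55 × 0.528444 = €6730.0249842 ≈ €6730.02.

€6730.02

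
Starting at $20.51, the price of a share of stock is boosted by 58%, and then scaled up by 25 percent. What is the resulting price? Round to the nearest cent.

$40.51

58% increase: $20.51 × 1.58 = $32.4058.
Apply the 25% increase: $32.4058 × 1.25 = $40.50725 ≈ $40.51.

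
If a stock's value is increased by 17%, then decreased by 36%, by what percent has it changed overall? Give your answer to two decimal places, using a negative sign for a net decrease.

The combined multiplier is 1.17 × 0.64 = 0.7488.
That corresponds to a decrease of 25.12%.

-25.12%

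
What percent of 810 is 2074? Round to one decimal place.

256.0%

2074 ÷ 810 ≈ 256.0%.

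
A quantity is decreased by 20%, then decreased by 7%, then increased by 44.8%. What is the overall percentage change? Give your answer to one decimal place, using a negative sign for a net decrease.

7.7%

A 20% decrease multiplies by 0.8.
Then a 7% decrease: 0.8 × 0.93 = 0.744.
Then a 44.8% increase: 0.744 × 1.448 = 1.077312.
Overall factor 1.077312, i.e. 7.7%.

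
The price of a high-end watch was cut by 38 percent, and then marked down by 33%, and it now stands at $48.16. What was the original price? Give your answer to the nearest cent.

Undoing the 33% decrease: $48.16 ÷ 0.67 ≈ $71.880597.
Undoing the 38% decrease: $71.880597 ÷ 0.62 ≈ $115.94.

$115.94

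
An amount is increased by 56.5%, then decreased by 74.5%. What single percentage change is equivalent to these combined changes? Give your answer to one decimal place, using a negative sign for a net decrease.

A 56.5% increase multiplies by 1.565.
Then a 74.5% decrease: 1.565 × 0.255 = 0.399075.
Overall factor 0.399075, i.e. -60.1%.

-60.1%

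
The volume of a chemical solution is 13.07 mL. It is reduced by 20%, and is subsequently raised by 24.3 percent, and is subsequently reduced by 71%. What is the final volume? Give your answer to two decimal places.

Apply the 20% decrease: 13.07 × 0.8 = 10.456.
After the 24.3% increase: 10.456 × 1.243 = 12.996808.
71% decrease: 12.996808 × 0.29 = 3.76907432 ≈ 3.77.

3.77 mL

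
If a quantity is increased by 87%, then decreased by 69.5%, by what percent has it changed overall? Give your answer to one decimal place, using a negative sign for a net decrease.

-43.0%

The combined multiplier is 1.87 × 0.305 = 0.57035.
That corresponds to a decrease of 43.0%.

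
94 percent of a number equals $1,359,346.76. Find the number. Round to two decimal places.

$1,359,346.76 ÷ 0.94 ≈ $1,446,113.57.

$1,446,113.57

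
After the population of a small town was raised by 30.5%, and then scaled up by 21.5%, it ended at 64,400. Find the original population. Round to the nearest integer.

40,616

Undoing the 21.5% increase: 64,400 ÷ 1.215 ≈ 53004.115226.
Undoing the 30.5% increase: 53004.115226 ÷ 1.305 ≈ 40,616.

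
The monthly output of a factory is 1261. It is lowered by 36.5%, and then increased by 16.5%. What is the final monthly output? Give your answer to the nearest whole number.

933

After the 36.5% decrease: 1261 × 0.635 = 800.735.
16.5% increase: 800.735 × 1.165 = 932.856275 ≈ 933.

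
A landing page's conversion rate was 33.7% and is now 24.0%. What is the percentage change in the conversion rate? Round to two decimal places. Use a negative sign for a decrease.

The change is 24.0 − 33.7 = -9.7 percentage points.
Relative to the original 33.7%, that is -9.7 ÷ 33.7 ≈ -28.78%.

-28.78%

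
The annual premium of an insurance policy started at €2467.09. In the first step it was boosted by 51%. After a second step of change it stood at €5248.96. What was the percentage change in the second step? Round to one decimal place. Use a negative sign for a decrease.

After the first step: €2467.09 × 1.51 = €3725.3059.
Second-step multiplier: €5248.96 ÷ €3725.3059 ≈ 1.409.
That is a change of 40.9%.

40.9%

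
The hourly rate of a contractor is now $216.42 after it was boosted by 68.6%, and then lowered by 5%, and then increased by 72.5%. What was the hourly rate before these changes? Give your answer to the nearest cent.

The overall multiplier applied was 1.686 × 0.95 × 1.725 = 2.7629325.
So the original hourly rate was $216.42 ÷ 2.7629325 ≈ $78.33.

$78.33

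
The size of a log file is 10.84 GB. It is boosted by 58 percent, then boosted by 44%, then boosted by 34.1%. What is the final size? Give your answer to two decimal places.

33.07 GB

Each change multiplies by a factor: 1.58 × 1.44 × 1.341 = 3.0510432.
10.84 × 3.0510432 = 33.073308288 ≈ 33.07.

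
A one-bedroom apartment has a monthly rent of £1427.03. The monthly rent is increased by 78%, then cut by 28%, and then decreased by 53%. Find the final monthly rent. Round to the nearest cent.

£859.57

After the 78% increase: £1427.03 × 1.78 = £2540.1134.
After the 28% decrease: £2540.1134 × 0.72 = £1828.881648.
After the 53% decrease: £1828.881648 × 0.47 = £859.57437456 ≈ £859.57.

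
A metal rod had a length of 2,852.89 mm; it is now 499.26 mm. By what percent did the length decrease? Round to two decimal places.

Change: 499.26 − 2,852.89 = -2,353.63.
Relative to the original: -2,353.63 ÷ 2,852.89 ≈ -82.50%.
So the length decreased by 82.50%.

82.50%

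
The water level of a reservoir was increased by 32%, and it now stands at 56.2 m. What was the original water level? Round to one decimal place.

The overall multiplier applied was 1.32.
So the original water level was 56.2 ÷ 1.32 ≈ 42.6 m.

42.6 m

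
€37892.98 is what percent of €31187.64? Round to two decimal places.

€37892.98 ÷ €31187.64 ≈ 121.50%.

121.50%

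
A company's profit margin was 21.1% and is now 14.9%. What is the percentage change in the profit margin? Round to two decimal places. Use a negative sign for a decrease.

-29.38%

The change is 14.9 − 21.1 = -6.2 percentage points.
Relative to the original 21.1%, that is -6.2 ÷ 21.1 ≈ -29.38%.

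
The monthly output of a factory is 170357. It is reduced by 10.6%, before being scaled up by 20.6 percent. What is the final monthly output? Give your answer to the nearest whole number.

10.6% decrease: 170357 × 0.894 = 152299.158.
After the 20.6% increase: 152299.158 × 1.206 = 183672.784548 ≈ 183673.

183673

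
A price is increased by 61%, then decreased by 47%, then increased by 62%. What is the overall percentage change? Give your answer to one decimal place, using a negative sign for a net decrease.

38.2%

The combined multiplier is 1.61 × 0.53 × 1.62 = 1.382346.
That corresponds to an increase of 38.2%.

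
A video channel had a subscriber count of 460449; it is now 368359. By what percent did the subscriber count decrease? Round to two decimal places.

20.00%

Change: 368359 − 460449 = -92090.
Relative to the original: -92090 ÷ 460449 ≈ -20.00%.
So the subscriber count decreased by 20.00%.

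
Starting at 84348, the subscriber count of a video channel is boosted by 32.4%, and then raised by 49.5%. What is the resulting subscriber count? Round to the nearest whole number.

166957

Each change multiplies by a factor: 1.324 × 1.495 = 1.97938.
84348 × 1.97938 = 166956.74424 ≈ 166957.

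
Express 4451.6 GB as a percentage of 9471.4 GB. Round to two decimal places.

4451.6 GB ÷ 9471.4 GB ≈ 47.00%.

47.00%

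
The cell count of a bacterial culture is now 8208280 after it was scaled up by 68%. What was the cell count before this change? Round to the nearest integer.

The overall multiplier applied was 1.68.
So the original cell count was 8208280 ÷ 1.68 ≈ 4885881.

4885881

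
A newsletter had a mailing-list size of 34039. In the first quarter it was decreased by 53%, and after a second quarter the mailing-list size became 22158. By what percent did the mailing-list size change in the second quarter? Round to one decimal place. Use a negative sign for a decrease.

After the first quarter: 34039 × 0.47 = 15998.33.
Second-quarter multiplier: 22158 ÷ 15998.33 ≈ 1.38502.
That is a change of 38.5%.

38.5%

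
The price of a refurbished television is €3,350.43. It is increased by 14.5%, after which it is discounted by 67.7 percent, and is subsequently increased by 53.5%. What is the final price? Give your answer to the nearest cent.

Each change multiplies by a factor: 1.145 × 0.323 × 1.535 = 0.567696725.
€3,350.43 × 0.567696725 = €1902.02813834175 ≈ €1,902.03.

€1,902.03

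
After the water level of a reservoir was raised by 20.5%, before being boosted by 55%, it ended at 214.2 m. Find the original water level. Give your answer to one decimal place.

114.7 m

The overall multiplier applied was 1.205 × 1.55 = 1.86775.
So the original water level was 214.2 ÷ 1.86775 ≈ 114.7 m.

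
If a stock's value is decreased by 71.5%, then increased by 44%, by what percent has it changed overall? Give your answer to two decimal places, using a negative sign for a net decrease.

-58.96%

A 71.5% decrease multiplies by 0.285.
Then a 44% increase: 0.285 × 1.44 = 0.4104.
Overall factor 0.4104, i.e. -58.96%.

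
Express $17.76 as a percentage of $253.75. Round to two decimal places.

$17.76 ÷ $253.75 ≈ 7.00%.

7.00%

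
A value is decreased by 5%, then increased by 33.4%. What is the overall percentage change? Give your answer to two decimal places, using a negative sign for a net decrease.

The combined multiplier is 0.95 × 1.334 = 1.2673.
That corresponds to an increase of 26.73%.

26.73%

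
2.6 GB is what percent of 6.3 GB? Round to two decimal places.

2.6 GB ÷ 6.3 GB ≈ 41.27%.

41.27%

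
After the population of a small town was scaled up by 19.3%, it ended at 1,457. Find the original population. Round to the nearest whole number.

The overall multiplier applied was 1.193.
So the original population was 1,457 ÷ 1.193 ≈ 1,221.

1,221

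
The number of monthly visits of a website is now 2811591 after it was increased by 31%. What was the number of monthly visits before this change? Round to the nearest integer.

The overall multiplier applied was 1.31.
So the original number of monthly visits was 2811591 ÷ 1.31 ≈ 2146253.

2146253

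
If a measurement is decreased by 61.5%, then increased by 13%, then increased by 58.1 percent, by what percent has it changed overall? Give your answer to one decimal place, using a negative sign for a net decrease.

-31.2%

A 61.5% decrease multiplies by 0.385.
Then a 13% increase: 0.385 × 1.13 = 0.43505.
Then a 58.1% increase: 0.43505 × 1.581 = 0.68781405.
Overall factor 0.68781405, i.e. -31.2%.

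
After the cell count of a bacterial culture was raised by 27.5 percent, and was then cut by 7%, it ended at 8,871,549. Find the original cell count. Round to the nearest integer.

7,481,804

The overall multiplier applied was 1.275 × 0.93 = 1.18575.
So the original cell count was 8,871,549 ÷ 1.18575 ≈ 7,481,804.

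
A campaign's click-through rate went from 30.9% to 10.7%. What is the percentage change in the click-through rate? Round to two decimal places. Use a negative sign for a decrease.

The change is 10.7 − 30.9 = -20.2 percentage points.
Relative to the original 30.9%, that is -20.2 ÷ 30.9 ≈ -65.37%.

-65.37%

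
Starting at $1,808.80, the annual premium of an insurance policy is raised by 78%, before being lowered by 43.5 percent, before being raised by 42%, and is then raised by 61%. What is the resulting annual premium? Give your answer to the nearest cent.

$4,158.85

After the 78% increase: $1,808.80 × 1.78 = $3219.664.
43.5% decrease: $3219.664 × 0.565 = $1819.11016.
42% increase: $1819.11016 × 1.42 = $2583.1364272.
After the 61% increase: $2583.1364272 × 1.61 = $4158.849647792 ≈ $4,158.85.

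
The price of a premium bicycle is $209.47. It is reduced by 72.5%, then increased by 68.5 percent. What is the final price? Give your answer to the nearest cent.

After the 72.5% decrease: $209.47 × 0.275 = $57.60425.
After the 68.5% increase: $57.60425 × 1.685 = $97.06316125 ≈ $97.06.

$97.06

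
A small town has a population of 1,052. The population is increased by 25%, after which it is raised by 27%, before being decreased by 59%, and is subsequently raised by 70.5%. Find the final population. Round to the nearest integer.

1,167

Each change multiplies by a factor: 1.25 × 1.27 × 0.41 × 1.705 = 1.109741875.
1,052 × 1.109741875 = 1167.4484525 ≈ 1,167.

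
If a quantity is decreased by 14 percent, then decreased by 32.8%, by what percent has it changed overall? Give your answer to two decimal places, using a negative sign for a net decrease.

The combined multiplier is 0.86 × 0.672 = 0.57792.
That corresponds to a decrease of 42.21%.

-42.21%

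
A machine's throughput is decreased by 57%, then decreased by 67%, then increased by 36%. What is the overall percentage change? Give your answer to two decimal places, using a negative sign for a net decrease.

-80.70%

A 57% decrease multiplies by 0.43.
Then a 67% decrease: 0.43 × 0.33 = 0.1419.
Then a 36% increase: 0.1419 × 1.36 = 0.192984.
Overall factor 0.192984, i.e. -80.70%.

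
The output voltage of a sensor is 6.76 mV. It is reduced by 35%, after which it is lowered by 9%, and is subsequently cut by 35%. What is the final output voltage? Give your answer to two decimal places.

2.60 mV

Each change multiplies by a factor: 0.65 × 0.91 × 0.65 = 0.384475.
6.76 × 0.384475 = 2.599051 ≈ 2.60.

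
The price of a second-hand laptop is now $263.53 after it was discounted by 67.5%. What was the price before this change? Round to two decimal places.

The overall multiplier applied was 0.325.
So the original price was $263.53 ÷ 0.325 ≈ $810.86.

$810.86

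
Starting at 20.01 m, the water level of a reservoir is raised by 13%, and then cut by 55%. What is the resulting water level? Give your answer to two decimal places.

Each change multiplies by a factor: 1.13 × 0.45 = 0.5085.
20.01 × 0.5085 = 10.175085 ≈ 10.18.

10.18 m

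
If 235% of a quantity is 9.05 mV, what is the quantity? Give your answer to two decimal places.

9.05 mV ÷ 2.35 ≈ 3.85 mV.

3.85 mV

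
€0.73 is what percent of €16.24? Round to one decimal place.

4.5%

€0.73 ÷ €16.24 ≈ 4.5%.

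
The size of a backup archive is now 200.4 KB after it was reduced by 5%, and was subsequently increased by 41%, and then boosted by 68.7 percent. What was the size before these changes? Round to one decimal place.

88.7 KB

The overall multiplier applied was 0.95 × 1.41 × 1.687 = 2.2597365.
So the original size was 200.4 ÷ 2.2597365 ≈ 88.7 KB.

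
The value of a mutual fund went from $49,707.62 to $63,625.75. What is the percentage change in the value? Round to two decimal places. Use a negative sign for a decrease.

28.00%

Change: $63,625.75 − $49,707.62 = $13,918.13.
Relative to the original: $13,918.13 ÷ $49,707.62 ≈ 28.00%.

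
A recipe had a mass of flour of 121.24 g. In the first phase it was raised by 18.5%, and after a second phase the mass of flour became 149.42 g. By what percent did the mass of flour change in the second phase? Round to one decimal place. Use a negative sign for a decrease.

After the first phase: 121.24 × 1.185 = 143.6694.
Second-phase multiplier: 149.42 ÷ 143.6694 ≈ 1.04003.
That is a change of 4.0%.

4.0%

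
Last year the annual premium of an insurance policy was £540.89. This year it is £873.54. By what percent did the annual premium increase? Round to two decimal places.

61.50%

Change: £873.54 − £540.89 = £332.65.
Relative to the original: £332.65 ÷ £540.89 ≈ 61.50%.
So the annual premium increased by 61.50%.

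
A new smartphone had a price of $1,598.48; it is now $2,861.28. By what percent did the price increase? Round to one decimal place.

79.0%

Change: $2,861.28 − $1,598.48 = $1,262.80.
Relative to the original: $1,262.80 ÷ $1,598.48 ≈ 79.0%.
So the price increased by 79.0%.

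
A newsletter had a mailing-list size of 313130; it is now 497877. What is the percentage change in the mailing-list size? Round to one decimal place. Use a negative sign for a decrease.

Change: 497877 − 313130 = 184747.
Relative to the original: 184747 ÷ 313130 ≈ 59.0%.

59.0%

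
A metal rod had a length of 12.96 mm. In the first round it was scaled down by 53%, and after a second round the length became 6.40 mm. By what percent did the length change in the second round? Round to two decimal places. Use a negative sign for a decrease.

After the first round: 12.96 × 0.47 = 6.0912.
Second-round multiplier: 6.40 ÷ 6.0912 ≈ 1.050696.
That is a change of 5.07%.

5.07%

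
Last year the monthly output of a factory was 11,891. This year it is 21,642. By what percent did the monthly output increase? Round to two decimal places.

82.00%

Change: 21,642 − 11,891 = 9,751.
Relative to the original: 9,751 ÷ 11,891 ≈ 82.00%.
So the monthly output increased by 82.00%.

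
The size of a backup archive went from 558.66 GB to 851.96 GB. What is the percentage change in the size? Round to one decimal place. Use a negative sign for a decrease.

52.5%

Change: 851.96 − 558.66 = 293.30.
Relative to the original: 293.30 ÷ 558.66 ≈ 52.5%.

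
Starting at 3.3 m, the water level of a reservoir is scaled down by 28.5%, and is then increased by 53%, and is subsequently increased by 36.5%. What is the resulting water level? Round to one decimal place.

4.9 m

Each change multiplies by a factor: 0.715 × 1.53 × 1.365 = 1.49324175.
3.3 × 1.49324175 = 4.927697775 ≈ 4.9.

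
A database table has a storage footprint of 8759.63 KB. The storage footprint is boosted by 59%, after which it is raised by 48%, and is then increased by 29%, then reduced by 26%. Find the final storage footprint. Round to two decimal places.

Apply the 59% increase: 8759.63 × 1.59 = 13927.8117.
Apply the 48% increase: 13927.8117 × 1.48 = 20613.161316.
29% increase: 20613.161316 × 1.29 = 26590.97809764.
Apply the 26% decrease: 26590.97809764 × 0.74 = 19677.3237922536 ≈ 19677.32.

19677.32 KB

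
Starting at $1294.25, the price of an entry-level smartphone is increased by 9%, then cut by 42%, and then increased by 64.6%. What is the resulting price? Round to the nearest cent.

$1346.80

After the 9% increase: $1294.25 × 1.09 = $1410.7325.
After the 42% decrease: $1410.7325 × 0.58 = $818.22485.
Apply the 64.6% increase: $818.22485 × 1.646 = $1346.7981031 ≈ $1346.80.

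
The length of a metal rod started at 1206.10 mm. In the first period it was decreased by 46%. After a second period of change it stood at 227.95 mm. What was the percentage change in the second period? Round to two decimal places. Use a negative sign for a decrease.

-65.00%

After the first period: 1206.10 × 0.54 = 651.294.
Second-period multiplier: 227.95 ÷ 651.294 ≈ 0.349996.
That is a change of -65.00%.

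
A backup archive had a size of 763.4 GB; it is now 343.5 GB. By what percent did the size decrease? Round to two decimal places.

Change: 343.5 − 763.4 = -419.9.
Relative to the original: -419.9 ÷ 763.4 ≈ -55.00%.
So the size decreased by 55.00%.

55.00%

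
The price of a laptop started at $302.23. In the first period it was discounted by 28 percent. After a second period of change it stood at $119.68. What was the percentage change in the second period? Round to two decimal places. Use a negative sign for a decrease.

-45.00%

After the first period: $302.23 × 0.72 = $217.6056.
Second-period multiplier: $119.68 ÷ $217.6056 ≈ 0.549986.
That is a change of -45.00%.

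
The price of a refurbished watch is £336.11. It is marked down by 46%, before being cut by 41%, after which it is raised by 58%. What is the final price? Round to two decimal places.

£169.19

46% decrease: £336.11 × 0.54 = £181.4994.
41% decrease: £181.4994 × 0.59 = £107.084646.
After the 58% increase: £107.084646 × 1.58 = £169.19374068 ≈ £169.19.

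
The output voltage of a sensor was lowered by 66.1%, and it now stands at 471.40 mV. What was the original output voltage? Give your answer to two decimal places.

1390.56 mV

The overall multiplier applied was 0.339.
So the original output voltage was 471.40 ÷ 0.339 ≈ 1390.56 mV.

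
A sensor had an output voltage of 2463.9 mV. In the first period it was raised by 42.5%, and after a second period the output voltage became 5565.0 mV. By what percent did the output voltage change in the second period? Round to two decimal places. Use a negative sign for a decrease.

58.50%

After the first period: 2463.9 × 1.425 = 3511.0575.
Second-period multiplier: 5565.0 ÷ 3511.0575 ≈ 1.584993.
That is a change of 58.50%.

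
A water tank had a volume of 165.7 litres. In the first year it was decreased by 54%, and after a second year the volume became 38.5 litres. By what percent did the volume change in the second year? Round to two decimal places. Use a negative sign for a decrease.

-49.49%

After the first year: 165.7 × 0.46 = 76.222.
Second-year multiplier: 38.5 ÷ 76.222 ≈ 0.505104.
That is a change of -49.49%.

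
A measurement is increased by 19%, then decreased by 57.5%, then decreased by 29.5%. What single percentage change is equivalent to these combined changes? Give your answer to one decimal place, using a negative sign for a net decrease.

-64.3%

A 19% increase multiplies by 1.19.
Then a 57.5% decrease: 1.19 × 0.425 = 0.50575.
Then a 29.5% decrease: 0.50575 × 0.705 = 0.35655375.
Overall factor 0.35655375, i.e. -64.3%.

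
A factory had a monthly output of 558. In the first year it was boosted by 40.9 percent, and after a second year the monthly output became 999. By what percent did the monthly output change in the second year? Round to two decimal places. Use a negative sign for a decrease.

27.06%

After the first year: 558 × 1.409 = 786.222.
Second-year multiplier: 999 ÷ 786.222 ≈ 1.270633.
That is a change of 27.06%.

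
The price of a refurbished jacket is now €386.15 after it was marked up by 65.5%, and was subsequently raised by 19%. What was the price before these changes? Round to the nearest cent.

€196.07

Undoing the 19% increase: €386.15 ÷ 1.19 ≈ €324.495798.
Undoing the 65.5% increase: €324.495798 ÷ 1.655 ≈ €196.07.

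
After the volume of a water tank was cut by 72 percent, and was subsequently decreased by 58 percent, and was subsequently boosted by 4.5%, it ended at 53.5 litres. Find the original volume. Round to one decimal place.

The overall multiplier applied was 0.28 × 0.42 × 1.045 = 0.122892.
So the original volume was 53.5 ÷ 0.122892 ≈ 435.3 litres.

435.3 litres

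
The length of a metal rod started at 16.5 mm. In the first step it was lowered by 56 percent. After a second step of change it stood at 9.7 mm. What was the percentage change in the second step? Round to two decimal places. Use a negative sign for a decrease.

33.61%

After the first step: 16.5 × 0.44 = 7.26.
Second-step multiplier: 9.7 ÷ 7.26 ≈ 1.336088.
That is a change of 33.61%.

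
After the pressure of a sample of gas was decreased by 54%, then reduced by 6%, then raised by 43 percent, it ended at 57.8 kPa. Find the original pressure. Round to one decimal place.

93.5 kPa

Undoing the 43% increase: 57.8 ÷ 1.43 ≈ 40.41958.
Undoing the 6% decrease: 40.41958 ÷ 0.94 ≈ 42.999553.
Undoing the 54% decrease: 42.999553 ÷ 0.46 ≈ 93.5 kPa.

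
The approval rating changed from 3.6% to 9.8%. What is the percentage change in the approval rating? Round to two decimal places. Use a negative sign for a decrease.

172.22%

The change is 9.8 − 3.6 = 6.2 percentage points.
Relative to the original 3.6%, that is 6.2 ÷ 3.6 ≈ 172.22%.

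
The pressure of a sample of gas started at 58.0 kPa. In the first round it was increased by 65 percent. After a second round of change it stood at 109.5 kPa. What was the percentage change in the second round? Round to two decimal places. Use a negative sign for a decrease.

14.42%

After the first round: 58.0 × 1.65 = 95.7.
Second-round multiplier: 109.5 ÷ 95.7 ≈ 1.144201.
That is a change of 14.42%.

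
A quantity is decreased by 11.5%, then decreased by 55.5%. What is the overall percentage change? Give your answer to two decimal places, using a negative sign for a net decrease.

The combined multiplier is 0.885 × 0.445 = 0.393825.
That corresponds to a decrease of 60.62%.

-60.62%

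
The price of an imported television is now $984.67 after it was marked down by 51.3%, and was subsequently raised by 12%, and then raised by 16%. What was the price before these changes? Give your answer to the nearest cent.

$1,556.27

The overall multiplier applied was 0.487 × 1.12 × 1.16 = 0.6327104.
So the original price was $984.67 ÷ 0.6327104 ≈ $1,556.27.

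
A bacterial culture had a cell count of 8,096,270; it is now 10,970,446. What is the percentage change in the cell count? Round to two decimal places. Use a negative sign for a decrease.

35.50%

Change: 10,970,446 − 8,096,270 = 2,874,176.
Relative to the original: 2,874,176 ÷ 8,096,270 ≈ 35.50%.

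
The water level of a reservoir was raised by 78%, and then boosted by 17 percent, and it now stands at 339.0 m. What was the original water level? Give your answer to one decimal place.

Undoing the 17% increase: 339.0 ÷ 1.17 ≈ 289.74359.
Undoing the 78% increase: 289.74359 ÷ 1.78 ≈ 162.8 m.

162.8 m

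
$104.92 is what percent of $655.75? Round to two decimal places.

$104.92 ÷ $655.75 = 16.00%.

16.00%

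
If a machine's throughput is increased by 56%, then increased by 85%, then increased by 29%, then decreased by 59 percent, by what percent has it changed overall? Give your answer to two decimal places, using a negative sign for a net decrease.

A 56% increase multiplies by 1.56.
Then an 85% increase: 1.56 × 1.85 = 2.886.
Then a 29% increase: 2.886 × 1.29 = 3.72294.
Then a 59% decrease: 3.72294 × 0.41 = 1.5264054.
Overall factor 1.5264054, i.e. 52.64%.

52.64%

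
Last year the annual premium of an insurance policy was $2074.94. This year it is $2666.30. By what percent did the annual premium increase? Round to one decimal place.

Change: $2666.30 − $2074.94 = $591.36.
Relative to the original: $591.36 ÷ $2074.94 ≈ 28.5%.
So the annual premium increased by 28.5%.

28.5%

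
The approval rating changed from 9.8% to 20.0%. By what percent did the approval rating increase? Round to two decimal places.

104.08%

The change is 20.0 − 9.8 = 10.2 percentage points.
Relative to the original 9.8%, that is 10.2 ÷ 9.8 ≈ 104.08%.
So the approval rating rose by 104.08%.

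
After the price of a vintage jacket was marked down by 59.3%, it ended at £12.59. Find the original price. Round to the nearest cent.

The overall multiplier applied was 0.407.
So the original price was £12.59 ÷ 0.407 ≈ £30.93.

£30.93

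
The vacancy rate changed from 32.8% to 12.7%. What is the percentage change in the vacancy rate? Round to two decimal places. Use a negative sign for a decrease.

-61.28%

The change is 12.7 − 32.8 = -20.1 percentage points.
Relative to the original 32.8%, that is -20.1 ÷ 32.8 ≈ -61.28%.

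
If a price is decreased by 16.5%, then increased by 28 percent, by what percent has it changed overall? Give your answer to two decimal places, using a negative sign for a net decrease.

6.88%

The combined multiplier is 0.835 × 1.28 = 1.0688.
That corresponds to an increase of 6.88%.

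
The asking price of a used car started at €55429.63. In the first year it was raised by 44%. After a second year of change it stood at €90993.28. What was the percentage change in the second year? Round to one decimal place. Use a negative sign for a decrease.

After the first year: €55429.63 × 1.44 = €79818.6672.
Second-year multiplier: €90993.28 ÷ €79818.6672 ≈ 1.14.
That is a change of 14.0%.

14.0%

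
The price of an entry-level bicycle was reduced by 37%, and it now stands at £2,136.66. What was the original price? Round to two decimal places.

£3,391.52

The overall multiplier applied was 0.63.
So the original price was £2,136.66 ÷ 0.63 ≈ £3,391.52.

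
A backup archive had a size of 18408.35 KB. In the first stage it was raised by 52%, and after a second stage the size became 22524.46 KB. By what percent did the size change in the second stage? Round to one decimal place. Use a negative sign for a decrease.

-19.5%

After the first stage: 18408.35 × 1.52 = 27980.692.
Second-stage multiplier: 22524.46 ÷ 27980.692 ≈ 0.805.
That is a change of -19.5%.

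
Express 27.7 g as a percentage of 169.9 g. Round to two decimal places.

27.7 g ÷ 169.9 g ≈ 16.30%.

16.30%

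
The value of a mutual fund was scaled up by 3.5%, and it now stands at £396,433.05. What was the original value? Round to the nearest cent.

£383,027.10

The overall multiplier applied was 1.035.
So the original value was £396,433.05 ÷ 1.035 ≈ £383,027.10.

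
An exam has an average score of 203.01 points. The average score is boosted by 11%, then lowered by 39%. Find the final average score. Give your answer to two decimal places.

11% increase: 203.01 × 1.11 = 225.3411.
Apply the 39% decrease: 225.3411 × 0.61 = 137.458071 ≈ 137.46.

137.46 points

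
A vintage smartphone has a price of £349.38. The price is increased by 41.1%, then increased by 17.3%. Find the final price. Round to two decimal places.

£578.26

Each change multiplies by a factor: 1.411 × 1.173 = 1.655103.
£349.38 × 1.655103 = £578.25988614 ≈ £578.26.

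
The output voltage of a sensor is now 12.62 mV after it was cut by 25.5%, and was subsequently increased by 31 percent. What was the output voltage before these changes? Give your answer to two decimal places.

The overall multiplier applied was 0.745 × 1.31 = 0.97595.
So the original output voltage was 12.62 ÷ 0.97595 ≈ 12.93 mV.

12.93 mV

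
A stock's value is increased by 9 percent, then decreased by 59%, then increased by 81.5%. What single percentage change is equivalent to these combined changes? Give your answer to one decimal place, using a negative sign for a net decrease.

The combined multiplier is 1.09 × 0.41 × 1.815 = 0.8111235.
That corresponds to a decrease of 18.9%.

-18.9%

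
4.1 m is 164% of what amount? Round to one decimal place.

2.5 m

4.1 m ÷ 1.64 = 2.5 m.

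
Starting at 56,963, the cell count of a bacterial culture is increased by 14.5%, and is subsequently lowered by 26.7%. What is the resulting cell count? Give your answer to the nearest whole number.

Each change multiplies by a factor: 1.145 × 0.733 = 0.839285.
56,963 × 0.839285 = 47808.191455 ≈ 47,808.

47,808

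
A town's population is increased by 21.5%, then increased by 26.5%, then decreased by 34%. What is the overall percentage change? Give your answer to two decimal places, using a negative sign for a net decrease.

1.44%

The combined multiplier is 1.215 × 1.265 × 0.66 = 1.0144035.
That corresponds to an increase of 1.44%.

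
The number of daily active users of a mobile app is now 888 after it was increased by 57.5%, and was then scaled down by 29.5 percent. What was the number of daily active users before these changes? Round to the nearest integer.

Undoing the 29.5% decrease: 888 ÷ 0.705 ≈ 1259.574468.
Undoing the 57.5% increase: 1259.574468 ÷ 1.575 ≈ 800.

800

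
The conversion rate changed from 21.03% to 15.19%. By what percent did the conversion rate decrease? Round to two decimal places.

27.77%

The change is 15.19 − 21.03 = -5.84 percentage points.
Relative to the original 21.03%, that is -5.84 ÷ 21.03 ≈ -27.77%.
So the conversion rate fell by 27.77%.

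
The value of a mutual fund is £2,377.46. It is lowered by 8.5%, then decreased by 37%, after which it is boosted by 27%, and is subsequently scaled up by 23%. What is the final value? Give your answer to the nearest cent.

£2,140.84

Each change multiplies by a factor: 0.915 × 0.63 × 1.27 × 1.23 = 0.900472545.
£2,377.46 × 0.900472545 = £2140.8374568357 ≈ £2,140.84.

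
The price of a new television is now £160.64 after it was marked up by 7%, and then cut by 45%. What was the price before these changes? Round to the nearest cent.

The overall multiplier applied was 1.07 × 0.55 = 0.5885.
So the original price was £160.64 ÷ 0.5885 ≈ £272.97.

£272.97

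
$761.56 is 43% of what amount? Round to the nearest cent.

$761.56 ÷ 0.43 ≈ $1771.07.

$1771.07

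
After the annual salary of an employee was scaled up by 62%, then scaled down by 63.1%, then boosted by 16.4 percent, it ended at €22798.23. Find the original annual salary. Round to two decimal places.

€32764.74

Undoing the 16.4% increase: €22798.23 ÷ 1.164 ≈ €19586.108247.
Undoing the 63.1% decrease: €19586.108247 ÷ 0.369 ≈ €53078.884138.
Undoing the 62% increase: €53078.884138 ÷ 1.62 ≈ €32764.74.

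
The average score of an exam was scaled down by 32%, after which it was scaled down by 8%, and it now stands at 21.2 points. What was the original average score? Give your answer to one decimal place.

33.9 points

Undoing the 8% decrease: 21.2 ÷ 0.92 ≈ 23.043478.
Undoing the 32% decrease: 23.043478 ÷ 0.68 ≈ 33.9 points.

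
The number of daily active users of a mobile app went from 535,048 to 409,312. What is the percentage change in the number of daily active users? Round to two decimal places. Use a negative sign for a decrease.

Change: 409,312 − 535,048 = -125,736.
Relative to the original: -125,736 ÷ 535,048 ≈ -23.50%.

-23.50%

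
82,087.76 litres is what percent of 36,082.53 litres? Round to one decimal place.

82,087.76 litres ÷ 36,082.53 litres ≈ 227.5%.

227.5%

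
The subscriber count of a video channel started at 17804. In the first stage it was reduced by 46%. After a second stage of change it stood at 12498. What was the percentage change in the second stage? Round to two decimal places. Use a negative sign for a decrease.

30.00%

After the first stage: 17804 × 0.54 = 9614.16.
Second-stage multiplier: 12498 ÷ 9614.16 ≈ 1.299958.
That is a change of 30.00%.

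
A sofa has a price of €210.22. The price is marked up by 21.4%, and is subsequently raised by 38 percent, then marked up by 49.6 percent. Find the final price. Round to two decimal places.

Each change multiplies by a factor: 1.214 × 1.38 × 1.496 = 2.50627872.
€210.22 × 2.50627872 = €526.8699125184 ≈ €526.87.

€526.87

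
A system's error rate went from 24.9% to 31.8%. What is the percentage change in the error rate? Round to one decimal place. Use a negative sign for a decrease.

The change is 31.8 − 24.9 = 6.9 percentage points.
Relative to the original 24.9%, that is 6.9 ÷ 24.9 ≈ 27.7%.

27.7%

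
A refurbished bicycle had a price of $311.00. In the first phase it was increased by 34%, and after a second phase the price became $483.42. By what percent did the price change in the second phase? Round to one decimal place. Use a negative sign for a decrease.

After the first phase: $311.00 × 1.34 = $416.74.
Second-phase multiplier: $483.42 ÷ $416.74 ≈ 1.16.
That is a change of 16.0%.

16.0%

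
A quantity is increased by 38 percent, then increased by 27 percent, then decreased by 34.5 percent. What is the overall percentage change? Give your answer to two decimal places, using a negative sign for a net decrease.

14.80%

The combined multiplier is 1.38 × 1.27 × 0.655 = 1.147953.
That corresponds to an increase of 14.80%.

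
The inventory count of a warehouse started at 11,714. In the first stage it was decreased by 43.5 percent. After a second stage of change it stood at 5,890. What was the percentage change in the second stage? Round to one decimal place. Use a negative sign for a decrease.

-11.0%

After the first stage: 11,714 × 0.565 = 6618.41.
Second-stage multiplier: 5,890 ÷ 6618.41 ≈ 0.88994.
That is a change of -11.0%.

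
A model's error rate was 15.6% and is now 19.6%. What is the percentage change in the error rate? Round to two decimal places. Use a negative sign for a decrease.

The change is 19.6 − 15.6 = 4.0 percentage points.
Relative to the original 15.6%, that is 4.0 ÷ 15.6 ≈ 25.64%.

25.64%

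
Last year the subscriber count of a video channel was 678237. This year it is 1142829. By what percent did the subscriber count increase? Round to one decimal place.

Change: 1142829 − 678237 = 464592.
Relative to the original: 464592 ÷ 678237 ≈ 68.5%.
So the subscriber count increased by 68.5%.

68.5%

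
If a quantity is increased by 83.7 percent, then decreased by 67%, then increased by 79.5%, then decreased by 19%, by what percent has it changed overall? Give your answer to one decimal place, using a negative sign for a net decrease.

-11.9%

The combined multiplier is 1.837 × 0.33 × 1.795 × 0.81 = 0.8813990295.
That corresponds to a decrease of 11.9%.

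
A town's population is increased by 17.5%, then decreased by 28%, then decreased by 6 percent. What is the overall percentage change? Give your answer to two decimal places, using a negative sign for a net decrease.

A 17.5% increase multiplies by 1.175.
Then a 28% decrease: 1.175 × 0.72 = 0.846.
Then a 6% decrease: 0.846 × 0.94 = 0.79524.
Overall factor 0.79524, i.e. -20.48%.

-20.48%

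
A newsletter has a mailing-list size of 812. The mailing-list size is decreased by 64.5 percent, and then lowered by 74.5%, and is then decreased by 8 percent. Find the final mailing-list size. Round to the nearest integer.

After the 64.5% decrease: 812 × 0.355 = 288.26.
74.5% decrease: 288.26 × 0.255 = 73.5063.
After the 8% decrease: 73.5063 × 0.92 = 67.625796 ≈ 68.

68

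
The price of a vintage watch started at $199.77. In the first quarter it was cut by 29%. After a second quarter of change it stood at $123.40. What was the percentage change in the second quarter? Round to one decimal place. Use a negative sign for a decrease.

-13.0%

After the first quarter: $199.77 × 0.71 = $141.8367.
Second-quarter multiplier: $123.40 ÷ $141.8367 ≈ 0.87001.
That is a change of -13.0%.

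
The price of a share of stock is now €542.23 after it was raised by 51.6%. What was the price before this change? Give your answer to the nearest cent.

€357.67

The overall multiplier applied was 1.516.
So the original price was €542.23 ÷ 1.516 ≈ €357.67.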